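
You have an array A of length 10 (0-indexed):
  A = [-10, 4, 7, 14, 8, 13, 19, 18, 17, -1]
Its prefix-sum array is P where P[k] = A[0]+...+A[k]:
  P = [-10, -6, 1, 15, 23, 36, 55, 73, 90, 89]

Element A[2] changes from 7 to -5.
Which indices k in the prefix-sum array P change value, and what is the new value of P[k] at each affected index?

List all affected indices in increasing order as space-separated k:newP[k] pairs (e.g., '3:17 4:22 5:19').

Answer: 2:-11 3:3 4:11 5:24 6:43 7:61 8:78 9:77

Derivation:
P[k] = A[0] + ... + A[k]
P[k] includes A[2] iff k >= 2
Affected indices: 2, 3, ..., 9; delta = -12
  P[2]: 1 + -12 = -11
  P[3]: 15 + -12 = 3
  P[4]: 23 + -12 = 11
  P[5]: 36 + -12 = 24
  P[6]: 55 + -12 = 43
  P[7]: 73 + -12 = 61
  P[8]: 90 + -12 = 78
  P[9]: 89 + -12 = 77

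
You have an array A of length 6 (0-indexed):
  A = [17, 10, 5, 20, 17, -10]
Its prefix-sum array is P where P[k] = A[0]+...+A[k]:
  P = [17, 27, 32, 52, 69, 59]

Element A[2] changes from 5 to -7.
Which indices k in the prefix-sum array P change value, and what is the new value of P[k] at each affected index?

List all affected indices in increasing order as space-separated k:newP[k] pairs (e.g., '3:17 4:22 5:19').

Answer: 2:20 3:40 4:57 5:47

Derivation:
P[k] = A[0] + ... + A[k]
P[k] includes A[2] iff k >= 2
Affected indices: 2, 3, ..., 5; delta = -12
  P[2]: 32 + -12 = 20
  P[3]: 52 + -12 = 40
  P[4]: 69 + -12 = 57
  P[5]: 59 + -12 = 47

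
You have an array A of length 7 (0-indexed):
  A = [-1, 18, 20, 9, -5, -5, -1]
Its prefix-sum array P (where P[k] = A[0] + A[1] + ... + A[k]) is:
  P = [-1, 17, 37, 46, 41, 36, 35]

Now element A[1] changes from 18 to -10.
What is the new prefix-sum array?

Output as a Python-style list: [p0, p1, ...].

Answer: [-1, -11, 9, 18, 13, 8, 7]

Derivation:
Change: A[1] 18 -> -10, delta = -28
P[k] for k < 1: unchanged (A[1] not included)
P[k] for k >= 1: shift by delta = -28
  P[0] = -1 + 0 = -1
  P[1] = 17 + -28 = -11
  P[2] = 37 + -28 = 9
  P[3] = 46 + -28 = 18
  P[4] = 41 + -28 = 13
  P[5] = 36 + -28 = 8
  P[6] = 35 + -28 = 7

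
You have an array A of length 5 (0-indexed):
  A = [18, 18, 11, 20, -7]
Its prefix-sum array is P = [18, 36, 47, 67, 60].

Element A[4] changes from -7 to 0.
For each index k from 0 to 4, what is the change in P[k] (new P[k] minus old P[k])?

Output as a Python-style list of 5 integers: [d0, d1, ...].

Element change: A[4] -7 -> 0, delta = 7
For k < 4: P[k] unchanged, delta_P[k] = 0
For k >= 4: P[k] shifts by exactly 7
Delta array: [0, 0, 0, 0, 7]

Answer: [0, 0, 0, 0, 7]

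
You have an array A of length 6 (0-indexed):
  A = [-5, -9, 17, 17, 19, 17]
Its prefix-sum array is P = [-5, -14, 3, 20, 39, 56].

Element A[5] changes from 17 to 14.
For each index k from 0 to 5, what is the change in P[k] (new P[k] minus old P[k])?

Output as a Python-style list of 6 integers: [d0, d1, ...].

Answer: [0, 0, 0, 0, 0, -3]

Derivation:
Element change: A[5] 17 -> 14, delta = -3
For k < 5: P[k] unchanged, delta_P[k] = 0
For k >= 5: P[k] shifts by exactly -3
Delta array: [0, 0, 0, 0, 0, -3]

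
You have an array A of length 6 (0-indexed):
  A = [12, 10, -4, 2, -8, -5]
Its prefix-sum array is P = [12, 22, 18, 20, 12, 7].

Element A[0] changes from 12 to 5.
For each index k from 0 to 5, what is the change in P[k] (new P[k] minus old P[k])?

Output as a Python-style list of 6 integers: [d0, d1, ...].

Answer: [-7, -7, -7, -7, -7, -7]

Derivation:
Element change: A[0] 12 -> 5, delta = -7
For k < 0: P[k] unchanged, delta_P[k] = 0
For k >= 0: P[k] shifts by exactly -7
Delta array: [-7, -7, -7, -7, -7, -7]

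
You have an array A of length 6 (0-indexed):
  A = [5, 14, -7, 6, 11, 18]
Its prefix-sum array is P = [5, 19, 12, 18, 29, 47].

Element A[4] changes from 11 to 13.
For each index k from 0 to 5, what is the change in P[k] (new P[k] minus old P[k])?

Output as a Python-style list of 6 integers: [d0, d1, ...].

Element change: A[4] 11 -> 13, delta = 2
For k < 4: P[k] unchanged, delta_P[k] = 0
For k >= 4: P[k] shifts by exactly 2
Delta array: [0, 0, 0, 0, 2, 2]

Answer: [0, 0, 0, 0, 2, 2]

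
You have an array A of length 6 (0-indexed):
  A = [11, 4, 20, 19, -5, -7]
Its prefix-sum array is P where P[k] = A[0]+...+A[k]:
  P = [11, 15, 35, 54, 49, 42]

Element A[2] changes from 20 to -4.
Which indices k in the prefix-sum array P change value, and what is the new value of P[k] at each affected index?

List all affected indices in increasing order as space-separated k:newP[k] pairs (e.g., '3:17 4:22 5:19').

P[k] = A[0] + ... + A[k]
P[k] includes A[2] iff k >= 2
Affected indices: 2, 3, ..., 5; delta = -24
  P[2]: 35 + -24 = 11
  P[3]: 54 + -24 = 30
  P[4]: 49 + -24 = 25
  P[5]: 42 + -24 = 18

Answer: 2:11 3:30 4:25 5:18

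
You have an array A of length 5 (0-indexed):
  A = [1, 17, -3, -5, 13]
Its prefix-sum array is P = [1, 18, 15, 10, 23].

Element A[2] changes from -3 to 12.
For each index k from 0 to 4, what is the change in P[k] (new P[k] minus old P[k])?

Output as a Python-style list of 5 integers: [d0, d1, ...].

Element change: A[2] -3 -> 12, delta = 15
For k < 2: P[k] unchanged, delta_P[k] = 0
For k >= 2: P[k] shifts by exactly 15
Delta array: [0, 0, 15, 15, 15]

Answer: [0, 0, 15, 15, 15]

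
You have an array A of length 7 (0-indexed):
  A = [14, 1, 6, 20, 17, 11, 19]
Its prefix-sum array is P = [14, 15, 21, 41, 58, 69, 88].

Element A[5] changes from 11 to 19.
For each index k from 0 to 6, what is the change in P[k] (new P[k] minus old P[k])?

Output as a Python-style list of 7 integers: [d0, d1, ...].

Answer: [0, 0, 0, 0, 0, 8, 8]

Derivation:
Element change: A[5] 11 -> 19, delta = 8
For k < 5: P[k] unchanged, delta_P[k] = 0
For k >= 5: P[k] shifts by exactly 8
Delta array: [0, 0, 0, 0, 0, 8, 8]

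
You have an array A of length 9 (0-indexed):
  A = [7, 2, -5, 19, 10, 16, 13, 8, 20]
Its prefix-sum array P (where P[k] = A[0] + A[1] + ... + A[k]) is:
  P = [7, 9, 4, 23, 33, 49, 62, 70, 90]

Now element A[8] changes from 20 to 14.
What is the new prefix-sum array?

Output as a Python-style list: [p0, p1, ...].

Change: A[8] 20 -> 14, delta = -6
P[k] for k < 8: unchanged (A[8] not included)
P[k] for k >= 8: shift by delta = -6
  P[0] = 7 + 0 = 7
  P[1] = 9 + 0 = 9
  P[2] = 4 + 0 = 4
  P[3] = 23 + 0 = 23
  P[4] = 33 + 0 = 33
  P[5] = 49 + 0 = 49
  P[6] = 62 + 0 = 62
  P[7] = 70 + 0 = 70
  P[8] = 90 + -6 = 84

Answer: [7, 9, 4, 23, 33, 49, 62, 70, 84]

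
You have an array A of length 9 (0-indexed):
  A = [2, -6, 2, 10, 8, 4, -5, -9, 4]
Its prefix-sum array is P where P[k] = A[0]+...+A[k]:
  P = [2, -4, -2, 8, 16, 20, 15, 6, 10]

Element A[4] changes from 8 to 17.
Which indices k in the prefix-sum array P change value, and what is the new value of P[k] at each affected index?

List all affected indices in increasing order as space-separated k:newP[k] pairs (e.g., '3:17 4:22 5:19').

Answer: 4:25 5:29 6:24 7:15 8:19

Derivation:
P[k] = A[0] + ... + A[k]
P[k] includes A[4] iff k >= 4
Affected indices: 4, 5, ..., 8; delta = 9
  P[4]: 16 + 9 = 25
  P[5]: 20 + 9 = 29
  P[6]: 15 + 9 = 24
  P[7]: 6 + 9 = 15
  P[8]: 10 + 9 = 19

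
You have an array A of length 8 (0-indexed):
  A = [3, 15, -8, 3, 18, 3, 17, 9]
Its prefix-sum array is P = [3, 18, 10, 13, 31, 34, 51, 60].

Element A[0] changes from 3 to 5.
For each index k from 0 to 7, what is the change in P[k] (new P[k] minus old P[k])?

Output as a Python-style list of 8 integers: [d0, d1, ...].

Element change: A[0] 3 -> 5, delta = 2
For k < 0: P[k] unchanged, delta_P[k] = 0
For k >= 0: P[k] shifts by exactly 2
Delta array: [2, 2, 2, 2, 2, 2, 2, 2]

Answer: [2, 2, 2, 2, 2, 2, 2, 2]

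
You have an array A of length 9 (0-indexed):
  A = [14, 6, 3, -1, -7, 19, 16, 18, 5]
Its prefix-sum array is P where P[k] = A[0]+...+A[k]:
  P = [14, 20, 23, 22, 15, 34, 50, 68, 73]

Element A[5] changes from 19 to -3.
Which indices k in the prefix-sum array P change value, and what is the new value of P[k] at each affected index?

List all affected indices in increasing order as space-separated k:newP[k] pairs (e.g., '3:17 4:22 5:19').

P[k] = A[0] + ... + A[k]
P[k] includes A[5] iff k >= 5
Affected indices: 5, 6, ..., 8; delta = -22
  P[5]: 34 + -22 = 12
  P[6]: 50 + -22 = 28
  P[7]: 68 + -22 = 46
  P[8]: 73 + -22 = 51

Answer: 5:12 6:28 7:46 8:51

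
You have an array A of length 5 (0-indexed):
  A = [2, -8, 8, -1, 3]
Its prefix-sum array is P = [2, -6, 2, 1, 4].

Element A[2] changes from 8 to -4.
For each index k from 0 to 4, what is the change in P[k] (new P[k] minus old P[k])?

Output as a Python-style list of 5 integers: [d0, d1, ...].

Answer: [0, 0, -12, -12, -12]

Derivation:
Element change: A[2] 8 -> -4, delta = -12
For k < 2: P[k] unchanged, delta_P[k] = 0
For k >= 2: P[k] shifts by exactly -12
Delta array: [0, 0, -12, -12, -12]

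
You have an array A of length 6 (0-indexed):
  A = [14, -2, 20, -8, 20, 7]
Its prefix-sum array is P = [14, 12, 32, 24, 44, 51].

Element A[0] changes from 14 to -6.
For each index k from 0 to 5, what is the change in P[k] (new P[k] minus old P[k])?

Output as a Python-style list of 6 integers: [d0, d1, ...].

Element change: A[0] 14 -> -6, delta = -20
For k < 0: P[k] unchanged, delta_P[k] = 0
For k >= 0: P[k] shifts by exactly -20
Delta array: [-20, -20, -20, -20, -20, -20]

Answer: [-20, -20, -20, -20, -20, -20]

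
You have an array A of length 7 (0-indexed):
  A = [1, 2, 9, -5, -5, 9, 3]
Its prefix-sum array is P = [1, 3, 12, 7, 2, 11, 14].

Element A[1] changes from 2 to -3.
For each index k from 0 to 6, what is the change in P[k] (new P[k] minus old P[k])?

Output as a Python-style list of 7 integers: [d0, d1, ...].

Element change: A[1] 2 -> -3, delta = -5
For k < 1: P[k] unchanged, delta_P[k] = 0
For k >= 1: P[k] shifts by exactly -5
Delta array: [0, -5, -5, -5, -5, -5, -5]

Answer: [0, -5, -5, -5, -5, -5, -5]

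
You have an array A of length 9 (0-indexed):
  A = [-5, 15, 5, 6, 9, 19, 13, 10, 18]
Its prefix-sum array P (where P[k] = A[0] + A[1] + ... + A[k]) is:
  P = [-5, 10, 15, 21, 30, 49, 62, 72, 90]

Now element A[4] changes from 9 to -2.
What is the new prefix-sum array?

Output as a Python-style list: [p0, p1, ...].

Answer: [-5, 10, 15, 21, 19, 38, 51, 61, 79]

Derivation:
Change: A[4] 9 -> -2, delta = -11
P[k] for k < 4: unchanged (A[4] not included)
P[k] for k >= 4: shift by delta = -11
  P[0] = -5 + 0 = -5
  P[1] = 10 + 0 = 10
  P[2] = 15 + 0 = 15
  P[3] = 21 + 0 = 21
  P[4] = 30 + -11 = 19
  P[5] = 49 + -11 = 38
  P[6] = 62 + -11 = 51
  P[7] = 72 + -11 = 61
  P[8] = 90 + -11 = 79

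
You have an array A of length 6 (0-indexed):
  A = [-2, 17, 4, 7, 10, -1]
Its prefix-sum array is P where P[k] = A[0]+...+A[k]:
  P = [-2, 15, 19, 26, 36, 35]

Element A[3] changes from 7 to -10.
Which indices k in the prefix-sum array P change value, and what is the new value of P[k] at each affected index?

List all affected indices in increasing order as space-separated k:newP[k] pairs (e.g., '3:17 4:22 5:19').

P[k] = A[0] + ... + A[k]
P[k] includes A[3] iff k >= 3
Affected indices: 3, 4, ..., 5; delta = -17
  P[3]: 26 + -17 = 9
  P[4]: 36 + -17 = 19
  P[5]: 35 + -17 = 18

Answer: 3:9 4:19 5:18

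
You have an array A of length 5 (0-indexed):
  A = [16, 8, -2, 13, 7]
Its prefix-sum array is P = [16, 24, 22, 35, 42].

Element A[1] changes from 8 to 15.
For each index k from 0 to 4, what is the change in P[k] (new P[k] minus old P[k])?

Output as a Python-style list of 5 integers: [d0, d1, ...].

Answer: [0, 7, 7, 7, 7]

Derivation:
Element change: A[1] 8 -> 15, delta = 7
For k < 1: P[k] unchanged, delta_P[k] = 0
For k >= 1: P[k] shifts by exactly 7
Delta array: [0, 7, 7, 7, 7]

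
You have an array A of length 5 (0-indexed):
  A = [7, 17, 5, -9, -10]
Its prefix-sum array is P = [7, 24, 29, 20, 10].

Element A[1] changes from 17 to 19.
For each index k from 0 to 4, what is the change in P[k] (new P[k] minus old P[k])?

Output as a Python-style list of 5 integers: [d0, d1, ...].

Answer: [0, 2, 2, 2, 2]

Derivation:
Element change: A[1] 17 -> 19, delta = 2
For k < 1: P[k] unchanged, delta_P[k] = 0
For k >= 1: P[k] shifts by exactly 2
Delta array: [0, 2, 2, 2, 2]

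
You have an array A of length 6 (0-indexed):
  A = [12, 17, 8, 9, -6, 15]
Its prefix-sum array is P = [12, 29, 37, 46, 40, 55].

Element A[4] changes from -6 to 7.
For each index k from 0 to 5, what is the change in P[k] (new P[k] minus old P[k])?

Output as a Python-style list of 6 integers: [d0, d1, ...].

Answer: [0, 0, 0, 0, 13, 13]

Derivation:
Element change: A[4] -6 -> 7, delta = 13
For k < 4: P[k] unchanged, delta_P[k] = 0
For k >= 4: P[k] shifts by exactly 13
Delta array: [0, 0, 0, 0, 13, 13]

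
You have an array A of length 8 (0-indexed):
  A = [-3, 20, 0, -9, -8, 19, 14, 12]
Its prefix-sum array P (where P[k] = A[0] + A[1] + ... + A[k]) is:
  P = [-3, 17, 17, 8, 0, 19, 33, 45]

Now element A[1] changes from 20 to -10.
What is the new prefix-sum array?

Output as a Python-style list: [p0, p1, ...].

Change: A[1] 20 -> -10, delta = -30
P[k] for k < 1: unchanged (A[1] not included)
P[k] for k >= 1: shift by delta = -30
  P[0] = -3 + 0 = -3
  P[1] = 17 + -30 = -13
  P[2] = 17 + -30 = -13
  P[3] = 8 + -30 = -22
  P[4] = 0 + -30 = -30
  P[5] = 19 + -30 = -11
  P[6] = 33 + -30 = 3
  P[7] = 45 + -30 = 15

Answer: [-3, -13, -13, -22, -30, -11, 3, 15]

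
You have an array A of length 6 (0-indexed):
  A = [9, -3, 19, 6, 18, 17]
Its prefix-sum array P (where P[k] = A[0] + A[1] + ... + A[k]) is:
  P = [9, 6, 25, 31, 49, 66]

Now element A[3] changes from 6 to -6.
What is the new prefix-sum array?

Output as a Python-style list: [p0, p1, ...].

Answer: [9, 6, 25, 19, 37, 54]

Derivation:
Change: A[3] 6 -> -6, delta = -12
P[k] for k < 3: unchanged (A[3] not included)
P[k] for k >= 3: shift by delta = -12
  P[0] = 9 + 0 = 9
  P[1] = 6 + 0 = 6
  P[2] = 25 + 0 = 25
  P[3] = 31 + -12 = 19
  P[4] = 49 + -12 = 37
  P[5] = 66 + -12 = 54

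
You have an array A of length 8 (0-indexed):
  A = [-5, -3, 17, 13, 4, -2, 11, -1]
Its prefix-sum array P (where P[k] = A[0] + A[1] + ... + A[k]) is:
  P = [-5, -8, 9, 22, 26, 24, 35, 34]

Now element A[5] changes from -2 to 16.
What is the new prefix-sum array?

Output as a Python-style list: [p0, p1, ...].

Change: A[5] -2 -> 16, delta = 18
P[k] for k < 5: unchanged (A[5] not included)
P[k] for k >= 5: shift by delta = 18
  P[0] = -5 + 0 = -5
  P[1] = -8 + 0 = -8
  P[2] = 9 + 0 = 9
  P[3] = 22 + 0 = 22
  P[4] = 26 + 0 = 26
  P[5] = 24 + 18 = 42
  P[6] = 35 + 18 = 53
  P[7] = 34 + 18 = 52

Answer: [-5, -8, 9, 22, 26, 42, 53, 52]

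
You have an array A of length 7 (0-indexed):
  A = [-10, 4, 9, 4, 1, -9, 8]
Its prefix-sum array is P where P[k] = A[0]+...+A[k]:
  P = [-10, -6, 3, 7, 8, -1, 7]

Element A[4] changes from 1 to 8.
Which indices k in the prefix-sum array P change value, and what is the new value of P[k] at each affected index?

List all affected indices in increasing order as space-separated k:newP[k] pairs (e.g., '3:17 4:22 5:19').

Answer: 4:15 5:6 6:14

Derivation:
P[k] = A[0] + ... + A[k]
P[k] includes A[4] iff k >= 4
Affected indices: 4, 5, ..., 6; delta = 7
  P[4]: 8 + 7 = 15
  P[5]: -1 + 7 = 6
  P[6]: 7 + 7 = 14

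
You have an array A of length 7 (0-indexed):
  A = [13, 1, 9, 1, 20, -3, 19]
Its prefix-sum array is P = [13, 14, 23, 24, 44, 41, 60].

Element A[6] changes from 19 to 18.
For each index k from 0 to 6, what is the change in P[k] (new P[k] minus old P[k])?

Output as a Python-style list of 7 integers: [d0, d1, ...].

Element change: A[6] 19 -> 18, delta = -1
For k < 6: P[k] unchanged, delta_P[k] = 0
For k >= 6: P[k] shifts by exactly -1
Delta array: [0, 0, 0, 0, 0, 0, -1]

Answer: [0, 0, 0, 0, 0, 0, -1]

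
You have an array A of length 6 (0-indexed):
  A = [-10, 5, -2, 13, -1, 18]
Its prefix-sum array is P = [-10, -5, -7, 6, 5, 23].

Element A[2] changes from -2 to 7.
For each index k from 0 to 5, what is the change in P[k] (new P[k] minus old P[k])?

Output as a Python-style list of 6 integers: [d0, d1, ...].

Answer: [0, 0, 9, 9, 9, 9]

Derivation:
Element change: A[2] -2 -> 7, delta = 9
For k < 2: P[k] unchanged, delta_P[k] = 0
For k >= 2: P[k] shifts by exactly 9
Delta array: [0, 0, 9, 9, 9, 9]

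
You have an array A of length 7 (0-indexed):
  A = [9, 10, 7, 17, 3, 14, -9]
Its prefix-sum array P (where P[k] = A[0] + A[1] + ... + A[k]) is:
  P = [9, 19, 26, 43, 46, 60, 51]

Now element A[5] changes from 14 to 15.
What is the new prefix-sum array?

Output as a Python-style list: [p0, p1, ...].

Answer: [9, 19, 26, 43, 46, 61, 52]

Derivation:
Change: A[5] 14 -> 15, delta = 1
P[k] for k < 5: unchanged (A[5] not included)
P[k] for k >= 5: shift by delta = 1
  P[0] = 9 + 0 = 9
  P[1] = 19 + 0 = 19
  P[2] = 26 + 0 = 26
  P[3] = 43 + 0 = 43
  P[4] = 46 + 0 = 46
  P[5] = 60 + 1 = 61
  P[6] = 51 + 1 = 52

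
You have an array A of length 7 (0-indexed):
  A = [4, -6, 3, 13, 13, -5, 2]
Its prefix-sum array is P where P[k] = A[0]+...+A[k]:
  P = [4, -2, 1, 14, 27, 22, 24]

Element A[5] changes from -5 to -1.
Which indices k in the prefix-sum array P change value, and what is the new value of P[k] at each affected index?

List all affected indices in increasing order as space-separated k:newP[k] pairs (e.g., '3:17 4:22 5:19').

Answer: 5:26 6:28

Derivation:
P[k] = A[0] + ... + A[k]
P[k] includes A[5] iff k >= 5
Affected indices: 5, 6, ..., 6; delta = 4
  P[5]: 22 + 4 = 26
  P[6]: 24 + 4 = 28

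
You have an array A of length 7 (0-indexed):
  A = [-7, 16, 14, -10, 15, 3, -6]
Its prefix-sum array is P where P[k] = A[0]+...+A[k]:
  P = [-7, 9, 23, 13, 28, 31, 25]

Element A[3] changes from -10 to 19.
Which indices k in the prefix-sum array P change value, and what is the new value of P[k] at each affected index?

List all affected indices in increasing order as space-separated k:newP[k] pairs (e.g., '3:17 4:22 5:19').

P[k] = A[0] + ... + A[k]
P[k] includes A[3] iff k >= 3
Affected indices: 3, 4, ..., 6; delta = 29
  P[3]: 13 + 29 = 42
  P[4]: 28 + 29 = 57
  P[5]: 31 + 29 = 60
  P[6]: 25 + 29 = 54

Answer: 3:42 4:57 5:60 6:54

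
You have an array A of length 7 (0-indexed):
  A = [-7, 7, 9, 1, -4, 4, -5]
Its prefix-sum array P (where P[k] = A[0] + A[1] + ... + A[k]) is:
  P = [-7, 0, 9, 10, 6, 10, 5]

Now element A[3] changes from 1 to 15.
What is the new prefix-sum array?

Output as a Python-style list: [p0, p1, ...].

Change: A[3] 1 -> 15, delta = 14
P[k] for k < 3: unchanged (A[3] not included)
P[k] for k >= 3: shift by delta = 14
  P[0] = -7 + 0 = -7
  P[1] = 0 + 0 = 0
  P[2] = 9 + 0 = 9
  P[3] = 10 + 14 = 24
  P[4] = 6 + 14 = 20
  P[5] = 10 + 14 = 24
  P[6] = 5 + 14 = 19

Answer: [-7, 0, 9, 24, 20, 24, 19]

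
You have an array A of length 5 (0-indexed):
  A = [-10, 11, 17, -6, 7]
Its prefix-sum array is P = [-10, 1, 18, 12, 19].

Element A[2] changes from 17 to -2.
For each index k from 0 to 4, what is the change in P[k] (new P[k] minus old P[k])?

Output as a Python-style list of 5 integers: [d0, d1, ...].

Answer: [0, 0, -19, -19, -19]

Derivation:
Element change: A[2] 17 -> -2, delta = -19
For k < 2: P[k] unchanged, delta_P[k] = 0
For k >= 2: P[k] shifts by exactly -19
Delta array: [0, 0, -19, -19, -19]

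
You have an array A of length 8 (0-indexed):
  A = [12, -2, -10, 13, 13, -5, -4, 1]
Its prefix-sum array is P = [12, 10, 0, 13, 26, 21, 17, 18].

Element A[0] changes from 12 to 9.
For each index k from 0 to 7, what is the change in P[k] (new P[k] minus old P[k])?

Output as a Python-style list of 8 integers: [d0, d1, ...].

Answer: [-3, -3, -3, -3, -3, -3, -3, -3]

Derivation:
Element change: A[0] 12 -> 9, delta = -3
For k < 0: P[k] unchanged, delta_P[k] = 0
For k >= 0: P[k] shifts by exactly -3
Delta array: [-3, -3, -3, -3, -3, -3, -3, -3]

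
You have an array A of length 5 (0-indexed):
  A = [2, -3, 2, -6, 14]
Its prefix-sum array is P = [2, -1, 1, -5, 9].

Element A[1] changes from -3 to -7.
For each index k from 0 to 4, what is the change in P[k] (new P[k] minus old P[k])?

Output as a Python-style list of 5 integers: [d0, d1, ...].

Answer: [0, -4, -4, -4, -4]

Derivation:
Element change: A[1] -3 -> -7, delta = -4
For k < 1: P[k] unchanged, delta_P[k] = 0
For k >= 1: P[k] shifts by exactly -4
Delta array: [0, -4, -4, -4, -4]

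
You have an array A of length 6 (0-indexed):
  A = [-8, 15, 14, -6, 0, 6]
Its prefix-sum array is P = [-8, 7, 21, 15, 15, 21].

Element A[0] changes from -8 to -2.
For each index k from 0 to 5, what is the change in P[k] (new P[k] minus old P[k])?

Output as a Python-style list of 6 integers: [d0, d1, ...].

Element change: A[0] -8 -> -2, delta = 6
For k < 0: P[k] unchanged, delta_P[k] = 0
For k >= 0: P[k] shifts by exactly 6
Delta array: [6, 6, 6, 6, 6, 6]

Answer: [6, 6, 6, 6, 6, 6]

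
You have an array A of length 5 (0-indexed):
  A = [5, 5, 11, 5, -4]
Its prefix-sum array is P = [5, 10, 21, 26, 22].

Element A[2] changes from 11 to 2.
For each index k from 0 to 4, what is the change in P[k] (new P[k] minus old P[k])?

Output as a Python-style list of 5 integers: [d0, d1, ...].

Answer: [0, 0, -9, -9, -9]

Derivation:
Element change: A[2] 11 -> 2, delta = -9
For k < 2: P[k] unchanged, delta_P[k] = 0
For k >= 2: P[k] shifts by exactly -9
Delta array: [0, 0, -9, -9, -9]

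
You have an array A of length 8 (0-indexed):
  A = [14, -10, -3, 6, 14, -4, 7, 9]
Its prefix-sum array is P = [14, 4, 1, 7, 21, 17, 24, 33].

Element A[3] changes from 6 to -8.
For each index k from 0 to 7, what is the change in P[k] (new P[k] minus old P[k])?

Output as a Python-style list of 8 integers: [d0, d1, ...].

Element change: A[3] 6 -> -8, delta = -14
For k < 3: P[k] unchanged, delta_P[k] = 0
For k >= 3: P[k] shifts by exactly -14
Delta array: [0, 0, 0, -14, -14, -14, -14, -14]

Answer: [0, 0, 0, -14, -14, -14, -14, -14]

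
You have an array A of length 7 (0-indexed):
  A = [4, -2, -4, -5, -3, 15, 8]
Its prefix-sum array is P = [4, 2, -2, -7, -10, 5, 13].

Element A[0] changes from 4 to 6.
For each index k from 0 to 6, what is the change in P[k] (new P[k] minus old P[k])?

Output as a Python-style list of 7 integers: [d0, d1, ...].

Answer: [2, 2, 2, 2, 2, 2, 2]

Derivation:
Element change: A[0] 4 -> 6, delta = 2
For k < 0: P[k] unchanged, delta_P[k] = 0
For k >= 0: P[k] shifts by exactly 2
Delta array: [2, 2, 2, 2, 2, 2, 2]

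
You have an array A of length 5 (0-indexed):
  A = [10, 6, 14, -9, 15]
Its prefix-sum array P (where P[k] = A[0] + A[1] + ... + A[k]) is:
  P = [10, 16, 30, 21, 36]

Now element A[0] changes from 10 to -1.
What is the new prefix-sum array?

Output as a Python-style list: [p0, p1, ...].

Change: A[0] 10 -> -1, delta = -11
P[k] for k < 0: unchanged (A[0] not included)
P[k] for k >= 0: shift by delta = -11
  P[0] = 10 + -11 = -1
  P[1] = 16 + -11 = 5
  P[2] = 30 + -11 = 19
  P[3] = 21 + -11 = 10
  P[4] = 36 + -11 = 25

Answer: [-1, 5, 19, 10, 25]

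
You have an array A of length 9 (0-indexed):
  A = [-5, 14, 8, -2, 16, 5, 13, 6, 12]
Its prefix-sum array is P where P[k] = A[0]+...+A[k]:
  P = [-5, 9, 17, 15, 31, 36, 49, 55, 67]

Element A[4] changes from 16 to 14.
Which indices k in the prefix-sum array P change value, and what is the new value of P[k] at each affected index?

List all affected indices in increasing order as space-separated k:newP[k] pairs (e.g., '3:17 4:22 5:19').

Answer: 4:29 5:34 6:47 7:53 8:65

Derivation:
P[k] = A[0] + ... + A[k]
P[k] includes A[4] iff k >= 4
Affected indices: 4, 5, ..., 8; delta = -2
  P[4]: 31 + -2 = 29
  P[5]: 36 + -2 = 34
  P[6]: 49 + -2 = 47
  P[7]: 55 + -2 = 53
  P[8]: 67 + -2 = 65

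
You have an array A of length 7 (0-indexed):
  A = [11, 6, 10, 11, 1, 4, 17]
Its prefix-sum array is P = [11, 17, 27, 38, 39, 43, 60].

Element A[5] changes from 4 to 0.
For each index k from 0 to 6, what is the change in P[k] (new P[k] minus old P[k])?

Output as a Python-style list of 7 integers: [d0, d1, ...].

Element change: A[5] 4 -> 0, delta = -4
For k < 5: P[k] unchanged, delta_P[k] = 0
For k >= 5: P[k] shifts by exactly -4
Delta array: [0, 0, 0, 0, 0, -4, -4]

Answer: [0, 0, 0, 0, 0, -4, -4]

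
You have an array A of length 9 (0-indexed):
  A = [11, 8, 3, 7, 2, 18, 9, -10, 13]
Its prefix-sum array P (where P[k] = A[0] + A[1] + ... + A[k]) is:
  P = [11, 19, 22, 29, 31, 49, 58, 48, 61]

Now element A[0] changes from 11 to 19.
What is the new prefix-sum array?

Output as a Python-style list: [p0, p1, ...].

Answer: [19, 27, 30, 37, 39, 57, 66, 56, 69]

Derivation:
Change: A[0] 11 -> 19, delta = 8
P[k] for k < 0: unchanged (A[0] not included)
P[k] for k >= 0: shift by delta = 8
  P[0] = 11 + 8 = 19
  P[1] = 19 + 8 = 27
  P[2] = 22 + 8 = 30
  P[3] = 29 + 8 = 37
  P[4] = 31 + 8 = 39
  P[5] = 49 + 8 = 57
  P[6] = 58 + 8 = 66
  P[7] = 48 + 8 = 56
  P[8] = 61 + 8 = 69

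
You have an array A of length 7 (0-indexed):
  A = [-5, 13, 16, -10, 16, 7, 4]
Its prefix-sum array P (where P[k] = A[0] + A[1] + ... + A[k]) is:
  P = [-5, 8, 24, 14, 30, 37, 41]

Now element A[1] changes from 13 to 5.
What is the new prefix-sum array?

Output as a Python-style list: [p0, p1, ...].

Answer: [-5, 0, 16, 6, 22, 29, 33]

Derivation:
Change: A[1] 13 -> 5, delta = -8
P[k] for k < 1: unchanged (A[1] not included)
P[k] for k >= 1: shift by delta = -8
  P[0] = -5 + 0 = -5
  P[1] = 8 + -8 = 0
  P[2] = 24 + -8 = 16
  P[3] = 14 + -8 = 6
  P[4] = 30 + -8 = 22
  P[5] = 37 + -8 = 29
  P[6] = 41 + -8 = 33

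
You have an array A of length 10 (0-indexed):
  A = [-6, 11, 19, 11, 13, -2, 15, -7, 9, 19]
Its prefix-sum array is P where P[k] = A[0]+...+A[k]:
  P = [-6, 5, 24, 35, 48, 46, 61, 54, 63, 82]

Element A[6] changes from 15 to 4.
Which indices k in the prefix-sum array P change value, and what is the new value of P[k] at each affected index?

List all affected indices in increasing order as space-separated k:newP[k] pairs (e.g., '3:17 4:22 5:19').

P[k] = A[0] + ... + A[k]
P[k] includes A[6] iff k >= 6
Affected indices: 6, 7, ..., 9; delta = -11
  P[6]: 61 + -11 = 50
  P[7]: 54 + -11 = 43
  P[8]: 63 + -11 = 52
  P[9]: 82 + -11 = 71

Answer: 6:50 7:43 8:52 9:71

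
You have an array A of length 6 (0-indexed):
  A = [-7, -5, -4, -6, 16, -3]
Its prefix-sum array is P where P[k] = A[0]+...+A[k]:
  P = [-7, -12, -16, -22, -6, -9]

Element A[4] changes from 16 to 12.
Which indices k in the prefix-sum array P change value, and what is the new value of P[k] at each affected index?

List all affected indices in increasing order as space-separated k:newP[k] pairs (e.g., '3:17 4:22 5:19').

Answer: 4:-10 5:-13

Derivation:
P[k] = A[0] + ... + A[k]
P[k] includes A[4] iff k >= 4
Affected indices: 4, 5, ..., 5; delta = -4
  P[4]: -6 + -4 = -10
  P[5]: -9 + -4 = -13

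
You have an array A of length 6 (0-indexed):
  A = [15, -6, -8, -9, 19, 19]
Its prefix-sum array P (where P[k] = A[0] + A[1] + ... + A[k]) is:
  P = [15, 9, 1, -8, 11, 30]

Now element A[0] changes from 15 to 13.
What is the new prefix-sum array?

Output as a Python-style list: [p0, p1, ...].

Change: A[0] 15 -> 13, delta = -2
P[k] for k < 0: unchanged (A[0] not included)
P[k] for k >= 0: shift by delta = -2
  P[0] = 15 + -2 = 13
  P[1] = 9 + -2 = 7
  P[2] = 1 + -2 = -1
  P[3] = -8 + -2 = -10
  P[4] = 11 + -2 = 9
  P[5] = 30 + -2 = 28

Answer: [13, 7, -1, -10, 9, 28]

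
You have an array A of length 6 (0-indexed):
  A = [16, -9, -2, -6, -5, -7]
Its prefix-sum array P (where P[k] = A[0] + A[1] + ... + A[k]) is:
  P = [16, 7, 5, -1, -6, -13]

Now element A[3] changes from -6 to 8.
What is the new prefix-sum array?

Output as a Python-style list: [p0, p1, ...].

Change: A[3] -6 -> 8, delta = 14
P[k] for k < 3: unchanged (A[3] not included)
P[k] for k >= 3: shift by delta = 14
  P[0] = 16 + 0 = 16
  P[1] = 7 + 0 = 7
  P[2] = 5 + 0 = 5
  P[3] = -1 + 14 = 13
  P[4] = -6 + 14 = 8
  P[5] = -13 + 14 = 1

Answer: [16, 7, 5, 13, 8, 1]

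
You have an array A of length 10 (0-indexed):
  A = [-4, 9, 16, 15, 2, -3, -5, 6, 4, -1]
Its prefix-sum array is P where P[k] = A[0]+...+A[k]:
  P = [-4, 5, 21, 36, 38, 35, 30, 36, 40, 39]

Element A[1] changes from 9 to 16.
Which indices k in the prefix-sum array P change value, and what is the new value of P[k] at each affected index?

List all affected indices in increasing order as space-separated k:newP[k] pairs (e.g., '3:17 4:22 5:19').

Answer: 1:12 2:28 3:43 4:45 5:42 6:37 7:43 8:47 9:46

Derivation:
P[k] = A[0] + ... + A[k]
P[k] includes A[1] iff k >= 1
Affected indices: 1, 2, ..., 9; delta = 7
  P[1]: 5 + 7 = 12
  P[2]: 21 + 7 = 28
  P[3]: 36 + 7 = 43
  P[4]: 38 + 7 = 45
  P[5]: 35 + 7 = 42
  P[6]: 30 + 7 = 37
  P[7]: 36 + 7 = 43
  P[8]: 40 + 7 = 47
  P[9]: 39 + 7 = 46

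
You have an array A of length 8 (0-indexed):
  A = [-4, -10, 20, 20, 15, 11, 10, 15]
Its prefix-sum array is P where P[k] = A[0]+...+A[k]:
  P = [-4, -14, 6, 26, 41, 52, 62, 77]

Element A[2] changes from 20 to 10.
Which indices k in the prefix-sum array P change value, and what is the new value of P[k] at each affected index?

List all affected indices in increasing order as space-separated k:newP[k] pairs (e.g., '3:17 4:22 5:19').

Answer: 2:-4 3:16 4:31 5:42 6:52 7:67

Derivation:
P[k] = A[0] + ... + A[k]
P[k] includes A[2] iff k >= 2
Affected indices: 2, 3, ..., 7; delta = -10
  P[2]: 6 + -10 = -4
  P[3]: 26 + -10 = 16
  P[4]: 41 + -10 = 31
  P[5]: 52 + -10 = 42
  P[6]: 62 + -10 = 52
  P[7]: 77 + -10 = 67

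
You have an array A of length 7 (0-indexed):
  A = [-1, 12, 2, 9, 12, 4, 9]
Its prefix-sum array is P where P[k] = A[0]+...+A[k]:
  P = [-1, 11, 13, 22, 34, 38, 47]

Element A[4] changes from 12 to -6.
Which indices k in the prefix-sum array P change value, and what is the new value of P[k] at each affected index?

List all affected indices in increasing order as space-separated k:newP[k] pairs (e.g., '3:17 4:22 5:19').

Answer: 4:16 5:20 6:29

Derivation:
P[k] = A[0] + ... + A[k]
P[k] includes A[4] iff k >= 4
Affected indices: 4, 5, ..., 6; delta = -18
  P[4]: 34 + -18 = 16
  P[5]: 38 + -18 = 20
  P[6]: 47 + -18 = 29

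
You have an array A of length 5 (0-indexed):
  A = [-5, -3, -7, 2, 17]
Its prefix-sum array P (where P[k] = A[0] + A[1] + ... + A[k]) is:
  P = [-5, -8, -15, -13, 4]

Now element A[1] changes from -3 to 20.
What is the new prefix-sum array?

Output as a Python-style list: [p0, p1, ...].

Change: A[1] -3 -> 20, delta = 23
P[k] for k < 1: unchanged (A[1] not included)
P[k] for k >= 1: shift by delta = 23
  P[0] = -5 + 0 = -5
  P[1] = -8 + 23 = 15
  P[2] = -15 + 23 = 8
  P[3] = -13 + 23 = 10
  P[4] = 4 + 23 = 27

Answer: [-5, 15, 8, 10, 27]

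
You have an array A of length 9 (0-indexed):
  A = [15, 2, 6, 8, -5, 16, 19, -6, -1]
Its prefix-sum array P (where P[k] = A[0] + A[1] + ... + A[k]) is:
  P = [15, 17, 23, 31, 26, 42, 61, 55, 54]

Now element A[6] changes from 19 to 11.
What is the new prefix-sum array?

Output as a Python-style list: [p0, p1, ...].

Answer: [15, 17, 23, 31, 26, 42, 53, 47, 46]

Derivation:
Change: A[6] 19 -> 11, delta = -8
P[k] for k < 6: unchanged (A[6] not included)
P[k] for k >= 6: shift by delta = -8
  P[0] = 15 + 0 = 15
  P[1] = 17 + 0 = 17
  P[2] = 23 + 0 = 23
  P[3] = 31 + 0 = 31
  P[4] = 26 + 0 = 26
  P[5] = 42 + 0 = 42
  P[6] = 61 + -8 = 53
  P[7] = 55 + -8 = 47
  P[8] = 54 + -8 = 46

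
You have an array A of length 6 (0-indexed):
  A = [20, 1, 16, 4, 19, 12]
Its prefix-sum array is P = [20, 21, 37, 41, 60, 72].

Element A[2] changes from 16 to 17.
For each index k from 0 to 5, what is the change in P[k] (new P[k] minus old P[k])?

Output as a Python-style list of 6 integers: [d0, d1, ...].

Answer: [0, 0, 1, 1, 1, 1]

Derivation:
Element change: A[2] 16 -> 17, delta = 1
For k < 2: P[k] unchanged, delta_P[k] = 0
For k >= 2: P[k] shifts by exactly 1
Delta array: [0, 0, 1, 1, 1, 1]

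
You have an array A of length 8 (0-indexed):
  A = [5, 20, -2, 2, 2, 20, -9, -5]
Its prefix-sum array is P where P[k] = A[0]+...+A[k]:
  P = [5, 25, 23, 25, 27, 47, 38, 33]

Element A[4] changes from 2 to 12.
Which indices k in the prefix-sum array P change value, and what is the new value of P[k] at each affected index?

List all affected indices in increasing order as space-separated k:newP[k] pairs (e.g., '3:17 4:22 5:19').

P[k] = A[0] + ... + A[k]
P[k] includes A[4] iff k >= 4
Affected indices: 4, 5, ..., 7; delta = 10
  P[4]: 27 + 10 = 37
  P[5]: 47 + 10 = 57
  P[6]: 38 + 10 = 48
  P[7]: 33 + 10 = 43

Answer: 4:37 5:57 6:48 7:43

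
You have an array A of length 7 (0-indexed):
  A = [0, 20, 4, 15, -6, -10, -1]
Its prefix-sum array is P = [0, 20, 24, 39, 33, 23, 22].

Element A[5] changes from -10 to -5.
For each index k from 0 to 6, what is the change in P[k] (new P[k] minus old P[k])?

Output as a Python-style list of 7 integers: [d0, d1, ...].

Answer: [0, 0, 0, 0, 0, 5, 5]

Derivation:
Element change: A[5] -10 -> -5, delta = 5
For k < 5: P[k] unchanged, delta_P[k] = 0
For k >= 5: P[k] shifts by exactly 5
Delta array: [0, 0, 0, 0, 0, 5, 5]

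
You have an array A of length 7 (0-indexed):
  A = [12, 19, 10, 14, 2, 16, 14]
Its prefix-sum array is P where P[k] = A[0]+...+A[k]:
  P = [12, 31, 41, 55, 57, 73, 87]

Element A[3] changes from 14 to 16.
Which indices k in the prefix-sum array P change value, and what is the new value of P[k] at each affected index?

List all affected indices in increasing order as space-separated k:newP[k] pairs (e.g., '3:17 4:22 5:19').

Answer: 3:57 4:59 5:75 6:89

Derivation:
P[k] = A[0] + ... + A[k]
P[k] includes A[3] iff k >= 3
Affected indices: 3, 4, ..., 6; delta = 2
  P[3]: 55 + 2 = 57
  P[4]: 57 + 2 = 59
  P[5]: 73 + 2 = 75
  P[6]: 87 + 2 = 89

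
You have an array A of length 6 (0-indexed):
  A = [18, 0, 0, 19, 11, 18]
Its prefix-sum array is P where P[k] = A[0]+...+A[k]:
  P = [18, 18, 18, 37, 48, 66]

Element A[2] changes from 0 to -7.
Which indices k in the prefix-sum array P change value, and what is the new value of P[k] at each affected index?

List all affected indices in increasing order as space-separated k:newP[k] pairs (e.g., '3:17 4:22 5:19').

P[k] = A[0] + ... + A[k]
P[k] includes A[2] iff k >= 2
Affected indices: 2, 3, ..., 5; delta = -7
  P[2]: 18 + -7 = 11
  P[3]: 37 + -7 = 30
  P[4]: 48 + -7 = 41
  P[5]: 66 + -7 = 59

Answer: 2:11 3:30 4:41 5:59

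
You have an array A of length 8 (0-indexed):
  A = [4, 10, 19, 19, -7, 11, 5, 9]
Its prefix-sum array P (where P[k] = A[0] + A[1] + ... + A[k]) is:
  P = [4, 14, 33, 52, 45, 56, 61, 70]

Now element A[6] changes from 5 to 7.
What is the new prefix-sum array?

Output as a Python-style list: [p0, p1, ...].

Answer: [4, 14, 33, 52, 45, 56, 63, 72]

Derivation:
Change: A[6] 5 -> 7, delta = 2
P[k] for k < 6: unchanged (A[6] not included)
P[k] for k >= 6: shift by delta = 2
  P[0] = 4 + 0 = 4
  P[1] = 14 + 0 = 14
  P[2] = 33 + 0 = 33
  P[3] = 52 + 0 = 52
  P[4] = 45 + 0 = 45
  P[5] = 56 + 0 = 56
  P[6] = 61 + 2 = 63
  P[7] = 70 + 2 = 72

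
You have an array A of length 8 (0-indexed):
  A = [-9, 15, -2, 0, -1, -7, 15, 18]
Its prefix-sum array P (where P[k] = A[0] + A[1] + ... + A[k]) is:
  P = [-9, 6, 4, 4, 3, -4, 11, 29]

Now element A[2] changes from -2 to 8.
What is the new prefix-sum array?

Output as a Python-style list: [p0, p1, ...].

Change: A[2] -2 -> 8, delta = 10
P[k] for k < 2: unchanged (A[2] not included)
P[k] for k >= 2: shift by delta = 10
  P[0] = -9 + 0 = -9
  P[1] = 6 + 0 = 6
  P[2] = 4 + 10 = 14
  P[3] = 4 + 10 = 14
  P[4] = 3 + 10 = 13
  P[5] = -4 + 10 = 6
  P[6] = 11 + 10 = 21
  P[7] = 29 + 10 = 39

Answer: [-9, 6, 14, 14, 13, 6, 21, 39]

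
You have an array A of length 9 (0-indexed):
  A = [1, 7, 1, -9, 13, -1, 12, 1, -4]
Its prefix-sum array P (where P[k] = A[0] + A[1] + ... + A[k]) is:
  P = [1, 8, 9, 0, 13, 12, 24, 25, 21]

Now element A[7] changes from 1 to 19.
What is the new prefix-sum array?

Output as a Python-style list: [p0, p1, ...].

Answer: [1, 8, 9, 0, 13, 12, 24, 43, 39]

Derivation:
Change: A[7] 1 -> 19, delta = 18
P[k] for k < 7: unchanged (A[7] not included)
P[k] for k >= 7: shift by delta = 18
  P[0] = 1 + 0 = 1
  P[1] = 8 + 0 = 8
  P[2] = 9 + 0 = 9
  P[3] = 0 + 0 = 0
  P[4] = 13 + 0 = 13
  P[5] = 12 + 0 = 12
  P[6] = 24 + 0 = 24
  P[7] = 25 + 18 = 43
  P[8] = 21 + 18 = 39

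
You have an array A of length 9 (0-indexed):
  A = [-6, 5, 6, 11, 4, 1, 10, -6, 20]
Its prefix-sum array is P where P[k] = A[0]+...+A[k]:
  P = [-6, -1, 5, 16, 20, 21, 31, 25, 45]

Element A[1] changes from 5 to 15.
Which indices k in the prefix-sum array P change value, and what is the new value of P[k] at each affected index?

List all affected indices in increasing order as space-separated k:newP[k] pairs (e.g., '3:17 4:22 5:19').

P[k] = A[0] + ... + A[k]
P[k] includes A[1] iff k >= 1
Affected indices: 1, 2, ..., 8; delta = 10
  P[1]: -1 + 10 = 9
  P[2]: 5 + 10 = 15
  P[3]: 16 + 10 = 26
  P[4]: 20 + 10 = 30
  P[5]: 21 + 10 = 31
  P[6]: 31 + 10 = 41
  P[7]: 25 + 10 = 35
  P[8]: 45 + 10 = 55

Answer: 1:9 2:15 3:26 4:30 5:31 6:41 7:35 8:55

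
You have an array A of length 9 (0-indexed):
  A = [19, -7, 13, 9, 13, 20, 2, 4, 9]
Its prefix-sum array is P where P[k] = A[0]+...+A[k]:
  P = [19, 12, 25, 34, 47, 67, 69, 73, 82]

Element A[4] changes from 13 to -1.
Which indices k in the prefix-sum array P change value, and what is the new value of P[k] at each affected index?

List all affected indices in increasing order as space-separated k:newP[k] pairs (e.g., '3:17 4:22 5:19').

Answer: 4:33 5:53 6:55 7:59 8:68

Derivation:
P[k] = A[0] + ... + A[k]
P[k] includes A[4] iff k >= 4
Affected indices: 4, 5, ..., 8; delta = -14
  P[4]: 47 + -14 = 33
  P[5]: 67 + -14 = 53
  P[6]: 69 + -14 = 55
  P[7]: 73 + -14 = 59
  P[8]: 82 + -14 = 68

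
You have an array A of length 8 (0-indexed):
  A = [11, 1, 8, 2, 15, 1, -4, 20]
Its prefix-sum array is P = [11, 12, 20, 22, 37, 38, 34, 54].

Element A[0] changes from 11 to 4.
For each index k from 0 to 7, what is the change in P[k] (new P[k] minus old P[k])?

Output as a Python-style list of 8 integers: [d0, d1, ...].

Element change: A[0] 11 -> 4, delta = -7
For k < 0: P[k] unchanged, delta_P[k] = 0
For k >= 0: P[k] shifts by exactly -7
Delta array: [-7, -7, -7, -7, -7, -7, -7, -7]

Answer: [-7, -7, -7, -7, -7, -7, -7, -7]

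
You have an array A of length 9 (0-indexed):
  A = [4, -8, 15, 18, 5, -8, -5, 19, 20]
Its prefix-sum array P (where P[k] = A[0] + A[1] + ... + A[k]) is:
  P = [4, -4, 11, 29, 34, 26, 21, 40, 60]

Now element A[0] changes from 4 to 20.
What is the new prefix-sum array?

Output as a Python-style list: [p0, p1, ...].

Answer: [20, 12, 27, 45, 50, 42, 37, 56, 76]

Derivation:
Change: A[0] 4 -> 20, delta = 16
P[k] for k < 0: unchanged (A[0] not included)
P[k] for k >= 0: shift by delta = 16
  P[0] = 4 + 16 = 20
  P[1] = -4 + 16 = 12
  P[2] = 11 + 16 = 27
  P[3] = 29 + 16 = 45
  P[4] = 34 + 16 = 50
  P[5] = 26 + 16 = 42
  P[6] = 21 + 16 = 37
  P[7] = 40 + 16 = 56
  P[8] = 60 + 16 = 76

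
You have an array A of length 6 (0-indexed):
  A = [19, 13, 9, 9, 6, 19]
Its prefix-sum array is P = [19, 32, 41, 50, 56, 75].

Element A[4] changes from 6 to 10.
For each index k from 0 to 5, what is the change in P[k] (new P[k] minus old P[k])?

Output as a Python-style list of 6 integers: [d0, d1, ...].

Element change: A[4] 6 -> 10, delta = 4
For k < 4: P[k] unchanged, delta_P[k] = 0
For k >= 4: P[k] shifts by exactly 4
Delta array: [0, 0, 0, 0, 4, 4]

Answer: [0, 0, 0, 0, 4, 4]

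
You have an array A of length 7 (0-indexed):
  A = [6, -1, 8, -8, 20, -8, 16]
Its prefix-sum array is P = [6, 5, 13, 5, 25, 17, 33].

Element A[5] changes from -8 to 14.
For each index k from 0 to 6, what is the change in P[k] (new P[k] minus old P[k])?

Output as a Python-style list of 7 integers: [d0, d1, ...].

Answer: [0, 0, 0, 0, 0, 22, 22]

Derivation:
Element change: A[5] -8 -> 14, delta = 22
For k < 5: P[k] unchanged, delta_P[k] = 0
For k >= 5: P[k] shifts by exactly 22
Delta array: [0, 0, 0, 0, 0, 22, 22]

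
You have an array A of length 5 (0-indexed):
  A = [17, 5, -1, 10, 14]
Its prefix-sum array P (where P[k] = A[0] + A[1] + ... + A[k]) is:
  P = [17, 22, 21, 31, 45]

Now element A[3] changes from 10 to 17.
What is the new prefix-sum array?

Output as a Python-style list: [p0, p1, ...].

Change: A[3] 10 -> 17, delta = 7
P[k] for k < 3: unchanged (A[3] not included)
P[k] for k >= 3: shift by delta = 7
  P[0] = 17 + 0 = 17
  P[1] = 22 + 0 = 22
  P[2] = 21 + 0 = 21
  P[3] = 31 + 7 = 38
  P[4] = 45 + 7 = 52

Answer: [17, 22, 21, 38, 52]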